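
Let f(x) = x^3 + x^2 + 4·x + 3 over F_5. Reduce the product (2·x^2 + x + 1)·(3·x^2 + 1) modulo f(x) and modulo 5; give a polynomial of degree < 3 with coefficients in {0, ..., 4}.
Multiply as integer polynomials: a · b = 6·x^4 + 3·x^3 + 5·x^2 + x + 1. Reducing coefficients mod 5: a · b ≡ x^4 + 3·x^3 + x + 1. Now divide by f(x) = x^3 + x^2 + 4·x + 3 in F_5[x], eliminating the leading term at each step:
  leading term x^4: subtract (x)·f(x) = x^4 + x^3 + 4·x^2 + 3·x, leaving 2·x^3 + x^2 + 3·x + 1 (coefficients mod 5)
  leading term 2·x^3: subtract (2)·f(x) = 2·x^3 + 2·x^2 + 3·x + 1, leaving 4·x^2 (coefficients mod 5)
The degree is now < 3, so this is the remainder. Hence a · b ≡ 4·x^2 in F_5[x]/(f).

Final answer: a · b ≡ 4·x^2 (mod f(x))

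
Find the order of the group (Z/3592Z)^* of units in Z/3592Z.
|(Z/3592Z)^*| = 1792

(Z/3592Z)^* consists of the classes a with gcd(a, 3592) = 1, so its order is φ(3592). φ is multiplicative, with φ(p^e) = p^e − p^(e−1). Factorise 3592 = 2^3 · 449. Then
  φ(3592) = (2^3 − 2^2) · (449 − 1) = 4 · 448 = 1792.
Thus |(Z/3592Z)^*| = 1792.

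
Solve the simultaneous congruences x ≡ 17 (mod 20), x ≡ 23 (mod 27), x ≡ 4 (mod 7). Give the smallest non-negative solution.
x ≡ 2237 (mod 3780); the representative in [0, 3780) is 2237

The moduli 20, 27, 7 are pairwise coprime, so by the CRT there is a unique solution mod 20·27·7 = 3780.
Solve by successive substitution. Start with x ≡ 17 (mod 20).
  Combine with x ≡ 23 (mod 27): write x = 17 + 20·t and require 17 + 20·t ≡ 23 (mod 27), i.e. 20·t ≡ 23 − 17 ≡ 6 (mod 27). Since 20^(−1) ≡ 23 (mod 27), t ≡ 23·6 ≡ 3 (mod 27). So x ≡ 17 + 20·3 = 77 (mod 540).
  Combine with x ≡ 4 (mod 7): write x = 77 + 540·t and require 77 + 540·t ≡ 4 (mod 7), i.e. 540·t ≡ 4 − 77 ≡ 4 (mod 7). Since 540^(−1) ≡ 1 (mod 7) (540 ≡ 1 (mod 7)), t ≡ 1·4 ≡ 4 (mod 7). So x ≡ 77 + 540·4 = 2237 (mod 3780).
Unique solution in [0, 3780): x = 2237.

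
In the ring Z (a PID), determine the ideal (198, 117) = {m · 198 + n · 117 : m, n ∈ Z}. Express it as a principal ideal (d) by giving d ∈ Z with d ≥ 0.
(198, 117) = (9); d = 9

In the PID Z, (a, b) is generated by gcd(a, b). Compute gcd(198, 117) with the extended Euclidean algorithm, tracking rows (r, s, t) with s·198 + t·117 = r:
  row A: (198, 1, 0)   [1·198 + 0·117 = 198]
  row B: (117, 0, 1)   [0·198 + 1·117 = 117]
  198 = 1·117 + 81   → row C = row A − 1·row B = (81, 1, −1)   [check: 1·198 − 1·117 = 81]
  117 = 1·81 + 36   → row D = row B − 1·row C = (36, −1, 2)   [check: −1·198 + 2·117 = 36]
  81 = 2·36 + 9   → row E = row C − 2·row D = (9, 3, −5)   [check: 3·198 − 5·117 = 9]
  36 = 4·9 + 0   → remainder 0, stop. gcd = 9 (last nonzero row E).
So gcd(198, 117) = 9, with Bézout identity 3·198 − 5·117 = 9. Containment (⊇): the Bézout identity exhibits 9 as an element of (198, 117), giving (9) ⊆ (198, 117). Containment (⊆): since 9 | 198 and 9 | 117 (198 = 9·22, 117 = 9·13), every Z-linear combination of 198 and 117 is divisible by 9, so (198, 117) ⊆ (9). Therefore (198, 117) = (9), d = 9.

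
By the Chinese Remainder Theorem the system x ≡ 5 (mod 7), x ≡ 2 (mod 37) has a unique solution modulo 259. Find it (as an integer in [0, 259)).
x ≡ 187 (mod 259); the representative in [0, 259) is 187

The moduli 7, 37 are pairwise coprime, so by the CRT there is a unique solution mod 7·37 = 259.
Solve by successive substitution. Start with x ≡ 5 (mod 7).
  Combine with x ≡ 2 (mod 37): write x = 5 + 7·t and require 5 + 7·t ≡ 2 (mod 37), i.e. 7·t ≡ 2 − 5 ≡ 34 (mod 37). Since 7^(−1) ≡ 16 (mod 37), t ≡ 16·34 ≡ 26 (mod 37). So x ≡ 5 + 7·26 = 187 (mod 259).
Unique solution in [0, 259): x = 187.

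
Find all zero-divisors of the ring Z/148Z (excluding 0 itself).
nonzero zero-divisors of Z/148Z = {2, 4, 6, 8, 10, 12, 14, 16, 18, 20, 22, 24, 26, 28, 30, 32, 34, 36, 37, 38, 40, 42, 44, 46, 48, 50, 52, 54, 56, 58, 60, 62, 64, 66, 68, 70, 72, 74, 76, 78, 80, 82, 84, 86, 88, 90, 92, 94, 96, 98, 100, 102, 104, 106, 108, 110, 111, 112, 114, 116, 118, 120, 122, 124, 126, 128, 130, 132, 134, 136, 138, 140, 142, 144, 146}

An element a ∈ Z/148Z (with a ≠ 0) is a zero-divisor iff gcd(a, 148) > 1 (because a is a unit precisely when gcd(a, n) = 1, and in Z/nZ every nonzero, non-unit element is a zero-divisor). Scan a = 1, ..., 147 and keep those with gcd(a, 148) > 1:
  gcd(2, 148) = 2, gcd(4, 148) = 4, gcd(6, 148) = 2, gcd(8, 148) = 4, gcd(10, 148) = 2, gcd(12, 148) = 4, gcd(14, 148) = 2, gcd(16, 148) = 4, gcd(18, 148) = 2, gcd(20, 148) = 4, gcd(22, 148) = 2, gcd(24, 148) = 4, gcd(26, 148) = 2, gcd(28, 148) = 4, gcd(30, 148) = 2, gcd(32, 148) = 4, gcd(34, 148) = 2, gcd(36, 148) = 4, gcd(37, 148) = 37, gcd(38, 148) = 2, gcd(40, 148) = 4, gcd(42, 148) = 2, gcd(44, 148) = 4, gcd(46, 148) = 2, gcd(48, 148) = 4, gcd(50, 148) = 2, gcd(52, 148) = 4, gcd(54, 148) = 2, gcd(56, 148) = 4, gcd(58, 148) = 2, gcd(60, 148) = 4, gcd(62, 148) = 2, gcd(64, 148) = 4, gcd(66, 148) = 2, gcd(68, 148) = 4, gcd(70, 148) = 2, gcd(72, 148) = 4, gcd(74, 148) = 74, gcd(76, 148) = 4, gcd(78, 148) = 2, gcd(80, 148) = 4, gcd(82, 148) = 2, gcd(84, 148) = 4, gcd(86, 148) = 2, gcd(88, 148) = 4, gcd(90, 148) = 2, gcd(92, 148) = 4, gcd(94, 148) = 2, gcd(96, 148) = 4, gcd(98, 148) = 2, gcd(100, 148) = 4, gcd(102, 148) = 2, gcd(104, 148) = 4, gcd(106, 148) = 2, gcd(108, 148) = 4, gcd(110, 148) = 2, gcd(111, 148) = 37, gcd(112, 148) = 4, gcd(114, 148) = 2, gcd(116, 148) = 4, gcd(118, 148) = 2, gcd(120, 148) = 4, gcd(122, 148) = 2, gcd(124, 148) = 4, gcd(126, 148) = 2, gcd(128, 148) = 4, gcd(130, 148) = 2, gcd(132, 148) = 4, gcd(134, 148) = 2, gcd(136, 148) = 4, gcd(138, 148) = 2, gcd(140, 148) = 4, gcd(142, 148) = 2, gcd(144, 148) = 4, gcd(146, 148) = 2.
All other a ∈ {1, ..., 147} have gcd(a, 148) = 1 and are units. So the nonzero zero-divisors are exactly the 75 values of a appearing in this scan.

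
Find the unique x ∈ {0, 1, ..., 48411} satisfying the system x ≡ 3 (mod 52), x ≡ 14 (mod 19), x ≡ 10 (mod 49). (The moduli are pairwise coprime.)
x ≡ 45139 (mod 48412); the representative in [0, 48412) is 45139

The moduli 52, 19, 49 are pairwise coprime, so by the CRT there is a unique solution mod 52·19·49 = 48412.
Solve by successive substitution. Start with x ≡ 3 (mod 52).
  Combine with x ≡ 14 (mod 19): write x = 3 + 52·t and require 3 + 52·t ≡ 14 (mod 19), i.e. 52·t ≡ 14 − 3 ≡ 11 (mod 19). Since 52^(−1) ≡ 15 (mod 19) (52 ≡ 14 (mod 19)), t ≡ 15·11 ≡ 13 (mod 19). So x ≡ 3 + 52·13 = 679 (mod 988).
  Combine with x ≡ 10 (mod 49): write x = 679 + 988·t and require 679 + 988·t ≡ 10 (mod 49), i.e. 988·t ≡ 10 − 679 ≡ 17 (mod 49). Since 988^(−1) ≡ 43 (mod 49) (988 ≡ 8 (mod 49)), t ≡ 43·17 ≡ 45 (mod 49). So x ≡ 679 + 988·45 = 45139 (mod 48412).
Unique solution in [0, 48412): x = 45139.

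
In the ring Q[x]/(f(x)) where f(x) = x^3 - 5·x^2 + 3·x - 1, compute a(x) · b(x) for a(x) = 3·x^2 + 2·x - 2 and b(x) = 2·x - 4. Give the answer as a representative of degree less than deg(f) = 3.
a · b ≡ 22·x^2 - 30·x + 14 (mod f(x))

First multiply in Q[x] without reducing: a · b = 6·x^3 - 8·x^2 - 12·x + 8. Now divide by f(x) = x^3 - 5·x^2 + 3·x - 1, eliminating the leading term at each step:
  leading term 6·x^3: subtract (6)·f(x) = 6·x^3 - 30·x^2 + 18·x - 6, leaving 22·x^2 - 30·x + 14
The degree is now < 3, so this is the remainder. Hence a · b ≡ 22·x^2 - 30·x + 14 in Q[x]/(f).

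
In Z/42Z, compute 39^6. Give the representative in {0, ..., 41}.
15

Use repeated squaring. Binary(6) = 110. Walk through the bits of the exponent 6 left-to-right: at each bit after the leading one, square the running value, then multiply by 39 if the bit is 1 (always reducing mod 42):
  bit 1 = 1 (leading): start with 39.
  bit 2 = 1: square 39^2 = 1521 ≡ 9; bit is 1, so multiply 9·39 = 351 ≡ 15 (mod 42).
  bit 3 = 0: square 15^2 = 225 ≡ 15 (mod 42).
Final value: 39^6 ≡ 15 (mod 42).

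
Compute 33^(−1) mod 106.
Apply the extended Euclidean algorithm to (106, 33), tracking rows (r, s, t) with s·106 + t·33 = r. Each division r_prev = q·r_cur + r_new produces the new row as (previous row) − q·(current row):
  row A: (106, 1, 0)   [1·106 + 0·33 = 106]
  row B: (33, 0, 1)   [0·106 + 1·33 = 33]
  106 = 3·33 + 7   → row C = row A − 3·row B = (7, 1, −3)   [check: 1·106 − 3·33 = 7]
  33 = 4·7 + 5   → row D = row B − 4·row C = (5, −4, 13)   [check: −4·106 + 13·33 = 5]
  7 = 1·5 + 2   → row E = row C − 1·row D = (2, 5, −16)   [check: 5·106 − 16·33 = 2]
  5 = 2·2 + 1   → row F = row D − 2·row E = (1, −14, 45)   [check: −14·106 + 45·33 = 1]
  2 = 2·1 + 0   → remainder 0, stop. gcd = 1 (last nonzero row F).
The gcd is 1, so 33 is invertible mod 106. The last nonzero row gives −14·106 + 45·33 = 1, so t = 45. So 33^(−1) ≡ 45 (mod 106). Verify: 33 · 45 = 1485 ≡ 1 (mod 106). ✓

Final answer: 33^(−1) ≡ 45 (mod 106)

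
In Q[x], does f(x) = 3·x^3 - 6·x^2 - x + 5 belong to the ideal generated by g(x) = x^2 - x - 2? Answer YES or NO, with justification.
In Q[x] the ideal (g) consists of all multiples of g, so f ∈ (g) iff g | f, i.e. iff the remainder of f on division by g is 0. Divide f by g (g is monic, so eliminate the leading term of the running remainder at each step):
  leading term 3·x^3: subtract (3·x)·g(x) = 3·x^3 - 3·x^2 - 6·x, leaving -3·x^2 + 5·x + 5
  leading term -3·x^2: subtract (-3)·g(x) = -3·x^2 + 3·x + 6, leaving 2·x - 1
The remainder r(x) = 2·x - 1 ≠ 0 (and deg r < deg g), so g ∤ f, i.e. f ∉ (g).

Final answer: NO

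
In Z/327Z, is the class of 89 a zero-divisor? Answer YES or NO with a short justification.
gcd(89, 327) = 1, so 89 is a unit in Z/327Z (it has a multiplicative inverse). A unit cannot be a zero-divisor: if 89·b ≡ 0 then multiplying both sides by 89^(−1) gives b ≡ 0. So 89 is not a zero-divisor.

Final answer: NO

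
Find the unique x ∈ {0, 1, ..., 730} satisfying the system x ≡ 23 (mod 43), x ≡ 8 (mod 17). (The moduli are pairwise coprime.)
x ≡ 195 (mod 731); the representative in [0, 731) is 195

The moduli 43, 17 are pairwise coprime, so by the CRT there is a unique solution mod 43·17 = 731.
Solve by successive substitution. Start with x ≡ 23 (mod 43).
  Combine with x ≡ 8 (mod 17): write x = 23 + 43·t and require 23 + 43·t ≡ 8 (mod 17), i.e. 43·t ≡ 8 − 23 ≡ 2 (mod 17). Since 43^(−1) ≡ 2 (mod 17) (43 ≡ 9 (mod 17)), t ≡ 2·2 ≡ 4 (mod 17). So x ≡ 23 + 43·4 = 195 (mod 731).
Unique solution in [0, 731): x = 195.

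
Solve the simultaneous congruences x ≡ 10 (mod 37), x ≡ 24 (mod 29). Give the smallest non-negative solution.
The moduli 37, 29 are pairwise coprime, so by the CRT there is a unique solution mod 37·29 = 1073.
Solve by successive substitution. Start with x ≡ 10 (mod 37).
  Combine with x ≡ 24 (mod 29): write x = 10 + 37·t and require 10 + 37·t ≡ 24 (mod 29), i.e. 37·t ≡ 24 − 10 ≡ 14 (mod 29). Since 37^(−1) ≡ 11 (mod 29) (37 ≡ 8 (mod 29)), t ≡ 11·14 ≡ 9 (mod 29). So x ≡ 10 + 37·9 = 343 (mod 1073).
Unique solution in [0, 1073): x = 343.

Final answer: x ≡ 343 (mod 1073); the representative in [0, 1073) is 343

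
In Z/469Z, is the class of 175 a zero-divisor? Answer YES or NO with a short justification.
gcd(175, 469) = 7 > 1, so 175 is not a unit in Z/469Z. In Z/nZ every nonzero non-unit is a zero-divisor: explicitly, take b = 469/gcd = 67 ≠ 0 (mod 469); then 175·67 = 11725 = 25·469, i.e. 175·67 ≡ 0 (mod 469). So 175 is a zero-divisor.

Final answer: YES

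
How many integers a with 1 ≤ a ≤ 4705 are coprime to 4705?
The number of a ∈ {1, ..., 4705} with gcd(a, 4705) = 1 is by definition Euler's totient φ(4705). φ is multiplicative, with φ(p^e) = p^e − p^(e−1). Factorise 4705 = 5 · 941. Then
  φ(4705) = (5 − 1) · (941 − 1) = 4 · 940 = 3760.
So there are 3760 such integers.

Final answer: 3760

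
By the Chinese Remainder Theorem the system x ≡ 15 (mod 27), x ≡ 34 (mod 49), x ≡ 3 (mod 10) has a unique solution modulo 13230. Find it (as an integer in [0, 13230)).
x ≡ 4983 (mod 13230); the representative in [0, 13230) is 4983

The moduli 27, 49, 10 are pairwise coprime, so by the CRT there is a unique solution mod 27·49·10 = 13230.
Solve by successive substitution. Start with x ≡ 15 (mod 27).
  Combine with x ≡ 34 (mod 49): write x = 15 + 27·t and require 15 + 27·t ≡ 34 (mod 49), i.e. 27·t ≡ 34 − 15 ≡ 19 (mod 49). Since 27^(−1) ≡ 20 (mod 49), t ≡ 20·19 ≡ 37 (mod 49). So x ≡ 15 + 27·37 = 1014 (mod 1323).
  Combine with x ≡ 3 (mod 10): write x = 1014 + 1323·t and require 1014 + 1323·t ≡ 3 (mod 10), i.e. 1323·t ≡ 3 − 1014 ≡ 9 (mod 10). Since 1323^(−1) ≡ 7 (mod 10) (1323 ≡ 3 (mod 10)), t ≡ 7·9 ≡ 3 (mod 10). So x ≡ 1014 + 1323·3 = 4983 (mod 13230).
Unique solution in [0, 13230): x = 4983.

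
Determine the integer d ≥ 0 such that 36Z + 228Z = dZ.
In the PID Z, (a, b) is generated by gcd(a, b). Compute gcd(228, 36) with the extended Euclidean algorithm, tracking rows (r, s, t) with s·228 + t·36 = r:
  row A: (228, 1, 0)   [1·228 + 0·36 = 228]
  row B: (36, 0, 1)   [0·228 + 1·36 = 36]
  228 = 6·36 + 12   → row C = row A − 6·row B = (12, 1, −6)   [check: 1·228 − 6·36 = 12]
  36 = 3·12 + 0   → remainder 0, stop. gcd = 12 (last nonzero row C).
So gcd(36, 228) = 12, with Bézout identity 1·228 − 6·36 = 12. Containment (⊇): the Bézout identity exhibits 12 as an element of (36, 228), giving (12) ⊆ (36, 228). Containment (⊆): since 12 | 36 and 12 | 228 (36 = 12·3, 228 = 12·19), every Z-linear combination of 36 and 228 is divisible by 12, so (36, 228) ⊆ (12). Therefore (36, 228) = (12), d = 12.

Final answer: (36, 228) = (12); d = 12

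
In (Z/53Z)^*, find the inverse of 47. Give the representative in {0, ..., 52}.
Apply the extended Euclidean algorithm to (53, 47), tracking rows (r, s, t) with s·53 + t·47 = r. Each division r_prev = q·r_cur + r_new produces the new row as (previous row) − q·(current row):
  row A: (53, 1, 0)   [1·53 + 0·47 = 53]
  row B: (47, 0, 1)   [0·53 + 1·47 = 47]
  53 = 1·47 + 6   → row C = row A − 1·row B = (6, 1, −1)   [check: 1·53 − 1·47 = 6]
  47 = 7·6 + 5   → row D = row B − 7·row C = (5, −7, 8)   [check: −7·53 + 8·47 = 5]
  6 = 1·5 + 1   → row E = row C − 1·row D = (1, 8, −9)   [check: 8·53 − 9·47 = 1]
  5 = 5·1 + 0   → remainder 0, stop. gcd = 1 (last nonzero row E).
The gcd is 1, so 47 is invertible mod 53. The last nonzero row gives 8·53 − 9·47 = 1, so t = −9. So 47^(−1) ≡ −9 ≡ 44 (mod 53). Verify: 47 · 44 = 2068 ≡ 1 (mod 53). ✓

Final answer: 47^(−1) ≡ 44 (mod 53)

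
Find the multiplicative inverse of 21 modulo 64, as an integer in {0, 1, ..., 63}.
21^(−1) ≡ 61 (mod 64)

Apply the extended Euclidean algorithm to (64, 21), tracking rows (r, s, t) with s·64 + t·21 = r. Each division r_prev = q·r_cur + r_new produces the new row as (previous row) − q·(current row):
  row A: (64, 1, 0)   [1·64 + 0·21 = 64]
  row B: (21, 0, 1)   [0·64 + 1·21 = 21]
  64 = 3·21 + 1   → row C = row A − 3·row B = (1, 1, −3)   [check: 1·64 − 3·21 = 1]
  21 = 21·1 + 0   → remainder 0, stop. gcd = 1 (last nonzero row C).
The gcd is 1, so 21 is invertible mod 64. The last nonzero row gives 1·64 − 3·21 = 1, so t = −3. So 21^(−1) ≡ −3 ≡ 61 (mod 64). Verify: 21 · 61 = 1281 ≡ 1 (mod 64). ✓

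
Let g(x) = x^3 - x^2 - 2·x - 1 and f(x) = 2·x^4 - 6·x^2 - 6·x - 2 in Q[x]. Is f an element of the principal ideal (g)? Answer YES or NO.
YES

In Q[x] the ideal (g) consists of all multiples of g, so f ∈ (g) iff g | f, i.e. iff the remainder of f on division by g is 0. Divide f by g (g is monic, so eliminate the leading term of the running remainder at each step):
  leading term 2·x^4: subtract (2·x)·g(x) = 2·x^4 - 2·x^3 - 4·x^2 - 2·x, leaving 2·x^3 - 2·x^2 - 4·x - 2
  leading term 2·x^3: subtract (2)·g(x) = 2·x^3 - 2·x^2 - 4·x - 2, leaving 0
The remainder is 0, so f(x) = g(x) · h(x) with h(x) = 2·x + 2. Hence g | f, i.e. f ∈ (g).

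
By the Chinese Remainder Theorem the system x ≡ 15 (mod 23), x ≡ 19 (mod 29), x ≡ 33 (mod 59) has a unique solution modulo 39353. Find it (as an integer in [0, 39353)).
x ≡ 12895 (mod 39353); the representative in [0, 39353) is 12895

The moduli 23, 29, 59 are pairwise coprime, so by the CRT there is a unique solution mod 23·29·59 = 39353.
Solve by successive substitution. Start with x ≡ 15 (mod 23).
  Combine with x ≡ 19 (mod 29): write x = 15 + 23·t and require 15 + 23·t ≡ 19 (mod 29), i.e. 23·t ≡ 19 − 15 ≡ 4 (mod 29). Since 23^(−1) ≡ 24 (mod 29), t ≡ 24·4 ≡ 9 (mod 29). So x ≡ 15 + 23·9 = 222 (mod 667).
  Combine with x ≡ 33 (mod 59): write x = 222 + 667·t and require 222 + 667·t ≡ 33 (mod 59), i.e. 667·t ≡ 33 − 222 ≡ 47 (mod 59). Since 667^(−1) ≡ 23 (mod 59) (667 ≡ 18 (mod 59)), t ≡ 23·47 ≡ 19 (mod 59). So x ≡ 222 + 667·19 = 12895 (mod 39353).
Unique solution in [0, 39353): x = 12895.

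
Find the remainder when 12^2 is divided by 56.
Use repeated squaring. Binary(2) = 10. Walk through the bits of the exponent 2 left-to-right: at each bit after the leading one, square the running value, then multiply by 12 if the bit is 1 (always reducing mod 56):
  bit 1 = 1 (leading): start with 12.
  bit 2 = 0: square 12^2 = 144 ≡ 32 (mod 56).
Final value: 12^2 ≡ 32 (mod 56).

Final answer: 32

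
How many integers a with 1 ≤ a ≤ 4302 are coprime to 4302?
The number of a ∈ {1, ..., 4302} with gcd(a, 4302) = 1 is by definition Euler's totient φ(4302). φ is multiplicative, with φ(p^e) = p^e − p^(e−1). Factorise 4302 = 2 · 3^2 · 239. Then
  φ(4302) = (2 − 1) · (3^2 − 3^1) · (239 − 1) = 1 · 6 · 238 = 1428.
So there are 1428 such integers.

Final answer: 1428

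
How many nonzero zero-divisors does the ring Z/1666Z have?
Z/1666Z has 993 nonzero zero-divisors

In Z/1666Z each nonzero element is either a unit (gcd with 1666 is 1) or a zero-divisor (gcd > 1). The number of units is φ(1666): factorise 1666 = 2 · 7^2 · 17, so φ(1666) = (2 − 1) · (7^2 − 7^1) · (17 − 1) = 1 · 42 · 16 = 672. The nonzero elements number 1666 − 1 = 1665. Hence the nonzero zero-divisors number 1665 − 672 = 993.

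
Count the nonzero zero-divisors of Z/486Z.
Z/486Z has 323 nonzero zero-divisors

In Z/486Z each nonzero element is either a unit (gcd with 486 is 1) or a zero-divisor (gcd > 1). The number of units is φ(486): factorise 486 = 2 · 3^5, so φ(486) = (2 − 1) · (3^5 − 3^4) = 1 · 162 = 162. The nonzero elements number 486 − 1 = 485. Hence the nonzero zero-divisors number 485 − 162 = 323.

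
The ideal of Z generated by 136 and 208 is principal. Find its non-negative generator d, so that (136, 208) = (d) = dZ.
(136, 208) = (8); d = 8

In the PID Z, (a, b) is generated by gcd(a, b). Compute gcd(208, 136) with the extended Euclidean algorithm, tracking rows (r, s, t) with s·208 + t·136 = r:
  row A: (208, 1, 0)   [1·208 + 0·136 = 208]
  row B: (136, 0, 1)   [0·208 + 1·136 = 136]
  208 = 1·136 + 72   → row C = row A − 1·row B = (72, 1, −1)   [check: 1·208 − 1·136 = 72]
  136 = 1·72 + 64   → row D = row B − 1·row C = (64, −1, 2)   [check: −1·208 + 2·136 = 64]
  72 = 1·64 + 8   → row E = row C − 1·row D = (8, 2, −3)   [check: 2·208 − 3·136 = 8]
  64 = 8·8 + 0   → remainder 0, stop. gcd = 8 (last nonzero row E).
So gcd(136, 208) = 8, with Bézout identity 2·208 − 3·136 = 8. Containment (⊇): the Bézout identity exhibits 8 as an element of (136, 208), giving (8) ⊆ (136, 208). Containment (⊆): since 8 | 136 and 8 | 208 (136 = 8·17, 208 = 8·26), every Z-linear combination of 136 and 208 is divisible by 8, so (136, 208) ⊆ (8). Therefore (136, 208) = (8), d = 8.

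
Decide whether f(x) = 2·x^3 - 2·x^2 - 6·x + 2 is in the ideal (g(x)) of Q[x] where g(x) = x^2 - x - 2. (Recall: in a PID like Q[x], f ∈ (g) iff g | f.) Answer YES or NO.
NO

In Q[x] the ideal (g) consists of all multiples of g, so f ∈ (g) iff g | f, i.e. iff the remainder of f on division by g is 0. Divide f by g (g is monic, so eliminate the leading term of the running remainder at each step):
  leading term 2·x^3: subtract (2·x)·g(x) = 2·x^3 - 2·x^2 - 4·x, leaving 2 - 2·x
The remainder r(x) = 2 - 2·x ≠ 0 (and deg r < deg g), so g ∤ f, i.e. f ∉ (g).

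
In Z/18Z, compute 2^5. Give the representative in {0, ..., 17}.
14

Use repeated squaring. Binary(5) = 101. Walk through the bits of the exponent 5 left-to-right: at each bit after the leading one, square the running value, then multiply by 2 if the bit is 1 (always reducing mod 18):
  bit 1 = 1 (leading): start with 2.
  bit 2 = 0: square 2^2 = 4 (mod 18).
  bit 3 = 1: square 4^2 = 16; bit is 1, so multiply 16·2 = 32 ≡ 14 (mod 18).
Final value: 2^5 ≡ 14 (mod 18).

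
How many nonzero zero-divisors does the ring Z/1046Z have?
Z/1046Z has 523 nonzero zero-divisors

In Z/1046Z each nonzero element is either a unit (gcd with 1046 is 1) or a zero-divisor (gcd > 1). The number of units is φ(1046): factorise 1046 = 2 · 523, so φ(1046) = (2 − 1) · (523 − 1) = 1 · 522 = 522. The nonzero elements number 1046 − 1 = 1045. Hence the nonzero zero-divisors number 1045 − 522 = 523.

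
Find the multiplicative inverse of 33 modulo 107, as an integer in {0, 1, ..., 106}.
Apply the extended Euclidean algorithm to (107, 33), tracking rows (r, s, t) with s·107 + t·33 = r. Each division r_prev = q·r_cur + r_new produces the new row as (previous row) − q·(current row):
  row A: (107, 1, 0)   [1·107 + 0·33 = 107]
  row B: (33, 0, 1)   [0·107 + 1·33 = 33]
  107 = 3·33 + 8   → row C = row A − 3·row B = (8, 1, −3)   [check: 1·107 − 3·33 = 8]
  33 = 4·8 + 1   → row D = row B − 4·row C = (1, −4, 13)   [check: −4·107 + 13·33 = 1]
  8 = 8·1 + 0   → remainder 0, stop. gcd = 1 (last nonzero row D).
The gcd is 1, so 33 is invertible mod 107. The last nonzero row gives −4·107 + 13·33 = 1, so t = 13. So 33^(−1) ≡ 13 (mod 107). Verify: 33 · 13 = 429 ≡ 1 (mod 107). ✓

Final answer: 33^(−1) ≡ 13 (mod 107)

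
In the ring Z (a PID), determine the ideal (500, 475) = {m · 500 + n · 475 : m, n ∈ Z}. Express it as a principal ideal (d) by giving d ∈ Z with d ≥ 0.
In the PID Z, (a, b) is generated by gcd(a, b). Compute gcd(500, 475) with the extended Euclidean algorithm, tracking rows (r, s, t) with s·500 + t·475 = r:
  row A: (500, 1, 0)   [1·500 + 0·475 = 500]
  row B: (475, 0, 1)   [0·500 + 1·475 = 475]
  500 = 1·475 + 25   → row C = row A − 1·row B = (25, 1, −1)   [check: 1·500 − 1·475 = 25]
  475 = 19·25 + 0   → remainder 0, stop. gcd = 25 (last nonzero row C).
So gcd(500, 475) = 25, with Bézout identity 1·500 − 1·475 = 25. Containment (⊇): the Bézout identity exhibits 25 as an element of (500, 475), giving (25) ⊆ (500, 475). Containment (⊆): since 25 | 500 and 25 | 475 (500 = 25·20, 475 = 25·19), every Z-linear combination of 500 and 475 is divisible by 25, so (500, 475) ⊆ (25). Therefore (500, 475) = (25), d = 25.

Final answer: (500, 475) = (25); d = 25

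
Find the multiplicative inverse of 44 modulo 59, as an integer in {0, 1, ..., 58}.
Apply the extended Euclidean algorithm to (59, 44), tracking rows (r, s, t) with s·59 + t·44 = r. Each division r_prev = q·r_cur + r_new produces the new row as (previous row) − q·(current row):
  row A: (59, 1, 0)   [1·59 + 0·44 = 59]
  row B: (44, 0, 1)   [0·59 + 1·44 = 44]
  59 = 1·44 + 15   → row C = row A − 1·row B = (15, 1, −1)   [check: 1·59 − 1·44 = 15]
  44 = 2·15 + 14   → row D = row B − 2·row C = (14, −2, 3)   [check: −2·59 + 3·44 = 14]
  15 = 1·14 + 1   → row E = row C − 1·row D = (1, 3, −4)   [check: 3·59 − 4·44 = 1]
  14 = 14·1 + 0   → remainder 0, stop. gcd = 1 (last nonzero row E).
The gcd is 1, so 44 is invertible mod 59. The last nonzero row gives 3·59 − 4·44 = 1, so t = −4. So 44^(−1) ≡ −4 ≡ 55 (mod 59). Verify: 44 · 55 = 2420 ≡ 1 (mod 59). ✓

Final answer: 44^(−1) ≡ 55 (mod 59)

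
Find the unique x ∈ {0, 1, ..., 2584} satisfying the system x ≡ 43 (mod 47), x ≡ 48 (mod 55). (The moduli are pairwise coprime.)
x ≡ 983 (mod 2585); the representative in [0, 2585) is 983

The moduli 47, 55 are pairwise coprime, so by the CRT there is a unique solution mod 47·55 = 2585.
Solve by successive substitution. Start with x ≡ 43 (mod 47).
  Combine with x ≡ 48 (mod 55): write x = 43 + 47·t and require 43 + 47·t ≡ 48 (mod 55), i.e. 47·t ≡ 48 − 43 ≡ 5 (mod 55). Since 47^(−1) ≡ 48 (mod 55), t ≡ 48·5 ≡ 20 (mod 55). So x ≡ 43 + 47·20 = 983 (mod 2585).
Unique solution in [0, 2585): x = 983.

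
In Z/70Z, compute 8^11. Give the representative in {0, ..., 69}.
Use repeated squaring. Binary(11) = 1011. Walk through the bits of the exponent 11 left-to-right: at each bit after the leading one, square the running value, then multiply by 8 if the bit is 1 (always reducing mod 70):
  bit 1 = 1 (leading): start with 8.
  bit 2 = 0: square 8^2 = 64 (mod 70).
  bit 3 = 1: square 64^2 = 4096 ≡ 36; bit is 1, so multiply 36·8 = 288 ≡ 8 (mod 70).
  bit 4 = 1: square 8^2 = 64; bit is 1, so multiply 64·8 = 512 ≡ 22 (mod 70).
Final value: 8^11 ≡ 22 (mod 70).

Final answer: 22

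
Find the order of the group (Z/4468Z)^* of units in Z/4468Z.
(Z/4468Z)^* consists of the classes a with gcd(a, 4468) = 1, so its order is φ(4468). φ is multiplicative, with φ(p^e) = p^e − p^(e−1). Factorise 4468 = 2^2 · 1117. Then
  φ(4468) = (2^2 − 2^1) · (1117 − 1) = 2 · 1116 = 2232.
Thus |(Z/4468Z)^*| = 2232.

Final answer: |(Z/4468Z)^*| = 2232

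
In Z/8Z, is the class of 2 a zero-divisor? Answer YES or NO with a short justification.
YES

gcd(2, 8) = 2 > 1, so 2 is not a unit in Z/8Z. In Z/nZ every nonzero non-unit is a zero-divisor: explicitly, take b = 8/gcd = 4 ≠ 0 (mod 8); then 2·4 = 8 = 1·8, i.e. 2·4 ≡ 0 (mod 8). So 2 is a zero-divisor.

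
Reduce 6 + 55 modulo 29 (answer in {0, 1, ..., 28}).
Reduce the summands first: 55 ≡ 26 (mod 29), so 6 + 55 ≡ 6 + 26 (mod 29). 6 + 26 = 32; 32 = 1·29 + 3, so (6 + 55) mod 29 = 3.

Final answer: 3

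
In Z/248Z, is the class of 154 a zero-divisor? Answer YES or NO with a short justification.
YES

gcd(154, 248) = 2 > 1, so 154 is not a unit in Z/248Z. In Z/nZ every nonzero non-unit is a zero-divisor: explicitly, take b = 248/gcd = 124 ≠ 0 (mod 248); then 154·124 = 19096 = 77·248, i.e. 154·124 ≡ 0 (mod 248). So 154 is a zero-divisor.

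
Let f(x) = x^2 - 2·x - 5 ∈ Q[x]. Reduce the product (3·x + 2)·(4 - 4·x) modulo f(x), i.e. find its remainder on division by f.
First multiply in Q[x] without reducing: a · b = -12·x^2 + 4·x + 8. Now divide by f(x) = x^2 - 2·x - 5, eliminating the leading term at each step:
  leading term -12·x^2: subtract (-12)·f(x) = -12·x^2 + 24·x + 60, leaving -20·x - 52
The degree is now < 2, so this is the remainder. Hence a · b ≡ -20·x - 52 in Q[x]/(f).

Final answer: a · b ≡ -20·x - 52 (mod f(x))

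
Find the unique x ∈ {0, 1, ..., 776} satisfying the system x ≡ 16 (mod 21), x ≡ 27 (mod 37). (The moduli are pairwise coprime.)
The moduli 21, 37 are pairwise coprime, so by the CRT there is a unique solution mod 21·37 = 777.
Solve by successive substitution. Start with x ≡ 16 (mod 21).
  Combine with x ≡ 27 (mod 37): write x = 16 + 21·t and require 16 + 21·t ≡ 27 (mod 37), i.e. 21·t ≡ 27 − 16 ≡ 11 (mod 37). Since 21^(−1) ≡ 30 (mod 37), t ≡ 30·11 ≡ 34 (mod 37). So x ≡ 16 + 21·34 = 730 (mod 777).
Unique solution in [0, 777): x = 730.

Final answer: x ≡ 730 (mod 777); the representative in [0, 777) is 730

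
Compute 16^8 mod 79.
50

Use repeated squaring. Binary(8) = 1000. Walk through the bits of the exponent 8 left-to-right: at each bit after the leading one, square the running value, then multiply by 16 if the bit is 1 (always reducing mod 79):
  bit 1 = 1 (leading): start with 16.
  bit 2 = 0: square 16^2 = 256 ≡ 19 (mod 79).
  bit 3 = 0: square 19^2 = 361 ≡ 45 (mod 79).
  bit 4 = 0: square 45^2 = 2025 ≡ 50 (mod 79).
Final value: 16^8 ≡ 50 (mod 79).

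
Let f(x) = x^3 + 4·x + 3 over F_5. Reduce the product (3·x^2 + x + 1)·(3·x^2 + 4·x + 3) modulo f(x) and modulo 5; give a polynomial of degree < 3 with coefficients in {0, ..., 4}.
Multiply as integer polynomials: a · b = 9·x^4 + 15·x^3 + 16·x^2 + 7·x + 3. Reducing coefficients mod 5: a · b ≡ 4·x^4 + x^2 + 2·x + 3. Now divide by f(x) = x^3 + 4·x + 3 in F_5[x], eliminating the leading term at each step:
  leading term 4·x^4: subtract (4·x)·f(x) = 4·x^4 + x^2 + 2·x, leaving 3 (coefficients mod 5)
The degree is now < 3, so this is the remainder. Hence a · b ≡ 3 in F_5[x]/(f).

Final answer: a · b ≡ 3 (mod f(x))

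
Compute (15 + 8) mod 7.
2

Reduce the summands first: 15 ≡ 1, 8 ≡ 1 (mod 7), so 15 + 8 ≡ 1 + 1 (mod 7). 1 + 1 = 2; 2 = 0·7 + 2, so (15 + 8) mod 7 = 2.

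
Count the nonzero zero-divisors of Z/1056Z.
In Z/1056Z each nonzero element is either a unit (gcd with 1056 is 1) or a zero-divisor (gcd > 1). The number of units is φ(1056): factorise 1056 = 2^5 · 3 · 11, so φ(1056) = (2^5 − 2^4) · (3 − 1) · (11 − 1) = 16 · 2 · 10 = 320. The nonzero elements number 1056 − 1 = 1055. Hence the nonzero zero-divisors number 1055 − 320 = 735.

Final answer: Z/1056Z has 735 nonzero zero-divisors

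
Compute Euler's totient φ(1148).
φ is multiplicative, with φ(p^e) = p^e − p^(e−1). Factorise 1148 = 2^2 · 7 · 41. Then
  φ(1148) = (2^2 − 2^1) · (7 − 1) · (41 − 1) = 2 · 6 · 40 = 480.

Final answer: φ(1148) = 480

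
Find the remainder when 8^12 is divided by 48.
Use repeated squaring. Binary(12) = 1100. Walk through the bits of the exponent 12 left-to-right: at each bit after the leading one, square the running value, then multiply by 8 if the bit is 1 (always reducing mod 48):
  bit 1 = 1 (leading): start with 8.
  bit 2 = 1: square 8^2 = 64 ≡ 16; bit is 1, so multiply 16·8 = 128 ≡ 32 (mod 48).
  bit 3 = 0: square 32^2 = 1024 ≡ 16 (mod 48).
  bit 4 = 0: square 16^2 = 256 ≡ 16 (mod 48).
Final value: 8^12 ≡ 16 (mod 48).

Final answer: 16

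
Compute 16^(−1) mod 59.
16^(−1) ≡ 48 (mod 59)

Apply the extended Euclidean algorithm to (59, 16), tracking rows (r, s, t) with s·59 + t·16 = r. Each division r_prev = q·r_cur + r_new produces the new row as (previous row) − q·(current row):
  row A: (59, 1, 0)   [1·59 + 0·16 = 59]
  row B: (16, 0, 1)   [0·59 + 1·16 = 16]
  59 = 3·16 + 11   → row C = row A − 3·row B = (11, 1, −3)   [check: 1·59 − 3·16 = 11]
  16 = 1·11 + 5   → row D = row B − 1·row C = (5, −1, 4)   [check: −1·59 + 4·16 = 5]
  11 = 2·5 + 1   → row E = row C − 2·row D = (1, 3, −11)   [check: 3·59 − 11·16 = 1]
  5 = 5·1 + 0   → remainder 0, stop. gcd = 1 (last nonzero row E).
The gcd is 1, so 16 is invertible mod 59. The last nonzero row gives 3·59 − 11·16 = 1, so t = −11. So 16^(−1) ≡ −11 ≡ 48 (mod 59). Verify: 16 · 48 = 768 ≡ 1 (mod 59). ✓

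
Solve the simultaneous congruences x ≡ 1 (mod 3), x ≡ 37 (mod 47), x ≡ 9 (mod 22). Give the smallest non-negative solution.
The moduli 3, 47, 22 are pairwise coprime, so by the CRT there is a unique solution mod 3·47·22 = 3102.
Solve by successive substitution. Start with x ≡ 1 (mod 3).
  Combine with x ≡ 37 (mod 47): write x = 1 + 3·t and require 1 + 3·t ≡ 37 (mod 47), i.e. 3·t ≡ 37 − 1 ≡ 36 (mod 47). Since 3^(−1) ≡ 16 (mod 47), t ≡ 16·36 ≡ 12 (mod 47). So x ≡ 1 + 3·12 = 37 (mod 141).
  Combine with x ≡ 9 (mod 22): write x = 37 + 141·t and require 37 + 141·t ≡ 9 (mod 22), i.e. 141·t ≡ 9 − 37 ≡ 16 (mod 22). Since 141^(−1) ≡ 5 (mod 22) (141 ≡ 9 (mod 22)), t ≡ 5·16 ≡ 14 (mod 22). So x ≡ 37 + 141·14 = 2011 (mod 3102).
Unique solution in [0, 3102): x = 2011.

Final answer: x ≡ 2011 (mod 3102); the representative in [0, 3102) is 2011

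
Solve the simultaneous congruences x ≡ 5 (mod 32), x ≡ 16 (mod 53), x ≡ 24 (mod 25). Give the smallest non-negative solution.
The moduli 32, 53, 25 are pairwise coprime, so by the CRT there is a unique solution mod 32·53·25 = 42400.
Solve by successive substitution. Start with x ≡ 5 (mod 32).
  Combine with x ≡ 16 (mod 53): write x = 5 + 32·t and require 5 + 32·t ≡ 16 (mod 53), i.e. 32·t ≡ 16 − 5 ≡ 11 (mod 53). Since 32^(−1) ≡ 5 (mod 53), t ≡ 5·11 ≡ 2 (mod 53). So x ≡ 5 + 32·2 = 69 (mod 1696).
  Combine with x ≡ 24 (mod 25): write x = 69 + 1696·t and require 69 + 1696·t ≡ 24 (mod 25), i.e. 1696·t ≡ 24 − 69 ≡ 5 (mod 25). Since 1696^(−1) ≡ 6 (mod 25) (1696 ≡ 21 (mod 25)), t ≡ 6·5 ≡ 5 (mod 25). So x ≡ 69 + 1696·5 = 8549 (mod 42400).
Unique solution in [0, 42400): x = 8549.

Final answer: x ≡ 8549 (mod 42400); the representative in [0, 42400) is 8549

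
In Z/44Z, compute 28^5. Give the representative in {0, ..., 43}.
32

Use repeated squaring. Binary(5) = 101. Walk through the bits of the exponent 5 left-to-right: at each bit after the leading one, square the running value, then multiply by 28 if the bit is 1 (always reducing mod 44):
  bit 1 = 1 (leading): start with 28.
  bit 2 = 0: square 28^2 = 784 ≡ 36 (mod 44).
  bit 3 = 1: square 36^2 = 1296 ≡ 20; bit is 1, so multiply 20·28 = 560 ≡ 32 (mod 44).
Final value: 28^5 ≡ 32 (mod 44).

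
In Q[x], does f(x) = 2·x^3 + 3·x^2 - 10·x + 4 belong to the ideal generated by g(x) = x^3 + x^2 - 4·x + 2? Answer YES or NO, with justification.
NO

In Q[x] the ideal (g) consists of all multiples of g, so f ∈ (g) iff g | f, i.e. iff the remainder of f on division by g is 0. Divide f by g (g is monic, so eliminate the leading term of the running remainder at each step):
  leading term 2·x^3: subtract (2)·g(x) = 2·x^3 + 2·x^2 - 8·x + 4, leaving x^2 - 2·x
The remainder r(x) = x^2 - 2·x ≠ 0 (and deg r < deg g), so g ∤ f, i.e. f ∉ (g).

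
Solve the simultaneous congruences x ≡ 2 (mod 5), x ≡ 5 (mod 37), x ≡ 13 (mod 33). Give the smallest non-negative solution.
x ≡ 3742 (mod 6105); the representative in [0, 6105) is 3742

The moduli 5, 37, 33 are pairwise coprime, so by the CRT there is a unique solution mod 5·37·33 = 6105.
Solve by successive substitution. Start with x ≡ 2 (mod 5).
  Combine with x ≡ 5 (mod 37): write x = 2 + 5·t and require 2 + 5·t ≡ 5 (mod 37), i.e. 5·t ≡ 5 − 2 ≡ 3 (mod 37). Since 5^(−1) ≡ 15 (mod 37), t ≡ 15·3 ≡ 8 (mod 37). So x ≡ 2 + 5·8 = 42 (mod 185).
  Combine with x ≡ 13 (mod 33): write x = 42 + 185·t and require 42 + 185·t ≡ 13 (mod 33), i.e. 185·t ≡ 13 − 42 ≡ 4 (mod 33). Since 185^(−1) ≡ 5 (mod 33) (185 ≡ 20 (mod 33)), t ≡ 5·4 ≡ 20 (mod 33). So x ≡ 42 + 185·20 = 3742 (mod 6105).
Unique solution in [0, 6105): x = 3742.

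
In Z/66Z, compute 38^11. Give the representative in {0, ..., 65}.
Use repeated squaring. Binary(11) = 1011. Walk through the bits of the exponent 11 left-to-right: at each bit after the leading one, square the running value, then multiply by 38 if the bit is 1 (always reducing mod 66):
  bit 1 = 1 (leading): start with 38.
  bit 2 = 0: square 38^2 = 1444 ≡ 58 (mod 66).
  bit 3 = 1: square 58^2 = 3364 ≡ 64; bit is 1, so multiply 64·38 = 2432 ≡ 56 (mod 66).
  bit 4 = 1: square 56^2 = 3136 ≡ 34; bit is 1, so multiply 34·38 = 1292 ≡ 38 (mod 66).
Final value: 38^11 ≡ 38 (mod 66).

Final answer: 38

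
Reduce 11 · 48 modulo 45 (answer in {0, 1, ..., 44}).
33

Reduce the factors first: 48 ≡ 3 (mod 45), so 11 · 48 ≡ 11 · 3 (mod 45). 11 · 3 = 33. Dividing by 45: 33 = 0·45 + 33. So (11 · 48) mod 45 = 33.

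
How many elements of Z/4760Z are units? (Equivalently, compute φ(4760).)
Z/4760Z has φ(4760) = 1536 units

An element a ∈ Z/4760Z is a unit iff gcd(a, 4760) = 1, so the number of units is φ(4760). φ is multiplicative, with φ(p^e) = p^e − p^(e−1). Factorise 4760 = 2^3 · 5 · 7 · 17. Then
  φ(4760) = (2^3 − 2^2) · (5 − 1) · (7 − 1) · (17 − 1) = 4 · 4 · 6 · 16 = 1536.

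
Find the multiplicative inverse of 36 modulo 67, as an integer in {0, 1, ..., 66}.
36^(−1) ≡ 54 (mod 67)

Apply the extended Euclidean algorithm to (67, 36), tracking rows (r, s, t) with s·67 + t·36 = r. Each division r_prev = q·r_cur + r_new produces the new row as (previous row) − q·(current row):
  row A: (67, 1, 0)   [1·67 + 0·36 = 67]
  row B: (36, 0, 1)   [0·67 + 1·36 = 36]
  67 = 1·36 + 31   → row C = row A − 1·row B = (31, 1, −1)   [check: 1·67 − 1·36 = 31]
  36 = 1·31 + 5   → row D = row B − 1·row C = (5, −1, 2)   [check: −1·67 + 2·36 = 5]
  31 = 6·5 + 1   → row E = row C − 6·row D = (1, 7, −13)   [check: 7·67 − 13·36 = 1]
  5 = 5·1 + 0   → remainder 0, stop. gcd = 1 (last nonzero row E).
The gcd is 1, so 36 is invertible mod 67. The last nonzero row gives 7·67 − 13·36 = 1, so t = −13. So 36^(−1) ≡ −13 ≡ 54 (mod 67). Verify: 36 · 54 = 1944 ≡ 1 (mod 67). ✓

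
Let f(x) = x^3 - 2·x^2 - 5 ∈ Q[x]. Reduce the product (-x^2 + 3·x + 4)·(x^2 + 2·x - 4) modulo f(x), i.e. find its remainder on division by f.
a · b ≡ 12·x^2 - 9·x - 21 (mod f(x))

First multiply in Q[x] without reducing: a · b = -x^4 + x^3 + 14·x^2 - 4·x - 16. Now divide by f(x) = x^3 - 2·x^2 - 5, eliminating the leading term at each step:
  leading term -x^4: subtract (-x)·f(x) = -x^4 + 2·x^3 + 5·x, leaving -x^3 + 14·x^2 - 9·x - 16
  leading term -x^3: subtract (-1)·f(x) = -x^3 + 2·x^2 + 5, leaving 12·x^2 - 9·x - 21
The degree is now < 3, so this is the remainder. Hence a · b ≡ 12·x^2 - 9·x - 21 in Q[x]/(f).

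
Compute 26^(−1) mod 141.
Apply the extended Euclidean algorithm to (141, 26), tracking rows (r, s, t) with s·141 + t·26 = r. Each division r_prev = q·r_cur + r_new produces the new row as (previous row) − q·(current row):
  row A: (141, 1, 0)   [1·141 + 0·26 = 141]
  row B: (26, 0, 1)   [0·141 + 1·26 = 26]
  141 = 5·26 + 11   → row C = row A − 5·row B = (11, 1, −5)   [check: 1·141 − 5·26 = 11]
  26 = 2·11 + 4   → row D = row B − 2·row C = (4, −2, 11)   [check: −2·141 + 11·26 = 4]
  11 = 2·4 + 3   → row E = row C − 2·row D = (3, 5, −27)   [check: 5·141 − 27·26 = 3]
  4 = 1·3 + 1   → row F = row D − 1·row E = (1, −7, 38)   [check: −7·141 + 38·26 = 1]
  3 = 3·1 + 0   → remainder 0, stop. gcd = 1 (last nonzero row F).
The gcd is 1, so 26 is invertible mod 141. The last nonzero row gives −7·141 + 38·26 = 1, so t = 38. So 26^(−1) ≡ 38 (mod 141). Verify: 26 · 38 = 988 ≡ 1 (mod 141). ✓

Final answer: 26^(−1) ≡ 38 (mod 141)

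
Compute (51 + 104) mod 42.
Reduce the summands first: 51 ≡ 9, 104 ≡ 20 (mod 42), so 51 + 104 ≡ 9 + 20 (mod 42). 9 + 20 = 29; 29 = 0·42 + 29, so (51 + 104) mod 42 = 29.

Final answer: 29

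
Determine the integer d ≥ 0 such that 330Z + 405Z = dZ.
(330, 405) = (15); d = 15

In the PID Z, (a, b) is generated by gcd(a, b). Compute gcd(405, 330) with the extended Euclidean algorithm, tracking rows (r, s, t) with s·405 + t·330 = r:
  row A: (405, 1, 0)   [1·405 + 0·330 = 405]
  row B: (330, 0, 1)   [0·405 + 1·330 = 330]
  405 = 1·330 + 75   → row C = row A − 1·row B = (75, 1, −1)   [check: 1·405 − 1·330 = 75]
  330 = 4·75 + 30   → row D = row B − 4·row C = (30, −4, 5)   [check: −4·405 + 5·330 = 30]
  75 = 2·30 + 15   → row E = row C − 2·row D = (15, 9, −11)   [check: 9·405 − 11·330 = 15]
  30 = 2·15 + 0   → remainder 0, stop. gcd = 15 (last nonzero row E).
So gcd(330, 405) = 15, with Bézout identity 9·405 − 11·330 = 15. Containment (⊇): the Bézout identity exhibits 15 as an element of (330, 405), giving (15) ⊆ (330, 405). Containment (⊆): since 15 | 330 and 15 | 405 (330 = 15·22, 405 = 15·27), every Z-linear combination of 330 and 405 is divisible by 15, so (330, 405) ⊆ (15). Therefore (330, 405) = (15), d = 15.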